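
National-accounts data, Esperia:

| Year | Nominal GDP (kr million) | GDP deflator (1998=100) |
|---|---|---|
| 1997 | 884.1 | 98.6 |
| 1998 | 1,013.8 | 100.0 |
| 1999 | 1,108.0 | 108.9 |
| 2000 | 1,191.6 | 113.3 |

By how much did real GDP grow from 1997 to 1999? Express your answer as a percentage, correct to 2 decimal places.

13.47%

Real GDP 1997 = 884.1/0.986 = 896.65.
Real GDP 1999 = 1108.0/1.089 = 1017.45.
Change = 1017.45/896.65 − 1 = 0.1347.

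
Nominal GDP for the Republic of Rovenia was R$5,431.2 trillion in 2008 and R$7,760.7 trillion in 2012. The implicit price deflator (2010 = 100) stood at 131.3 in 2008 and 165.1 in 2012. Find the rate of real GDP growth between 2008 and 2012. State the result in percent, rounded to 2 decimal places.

Real GDP 2008 = 5431.2 / 1.313 = 4136.48.
Real GDP 2012 = 7760.7 / 1.651 = 4700.61.
Real growth = 4700.61 / 4136.48 − 1 = 0.1364.

13.64%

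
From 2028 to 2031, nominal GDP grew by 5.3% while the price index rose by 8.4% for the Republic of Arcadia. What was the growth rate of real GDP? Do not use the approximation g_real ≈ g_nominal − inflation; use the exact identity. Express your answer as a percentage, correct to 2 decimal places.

(1 + g_nom) = (1 + g_real)(1 + π), so g_real = 1.0530 / 1.0840 − 1 = -0.02860.

-2.86%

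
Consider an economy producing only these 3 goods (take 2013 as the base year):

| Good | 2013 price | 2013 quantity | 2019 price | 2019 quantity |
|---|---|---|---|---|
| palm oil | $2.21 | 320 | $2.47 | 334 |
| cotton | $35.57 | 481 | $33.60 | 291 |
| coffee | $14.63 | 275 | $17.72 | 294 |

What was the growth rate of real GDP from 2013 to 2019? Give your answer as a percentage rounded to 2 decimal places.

Real GDP 2013 = Nominal GDP 2013 = 2.21·320 + 35.57·481 + 14.63·275 = 21839.62.
Real GDP 2019 (at 2013 prices) = 2.21·334 + 35.57·291 + 14.63·294 = 15390.23.
Real growth = 15390.23/21839.62 − 1 = -0.2953.

-29.53%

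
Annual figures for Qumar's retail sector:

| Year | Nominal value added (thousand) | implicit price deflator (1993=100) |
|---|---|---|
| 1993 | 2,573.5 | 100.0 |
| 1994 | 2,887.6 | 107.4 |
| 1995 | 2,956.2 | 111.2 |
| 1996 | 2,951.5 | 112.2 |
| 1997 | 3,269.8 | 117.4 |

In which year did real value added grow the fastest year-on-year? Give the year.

1994: real = 2887.6/1.074 = 2688.64; growth vs 1993 (2573.50) = 4.47%.
1995: real = 2956.2/1.112 = 2658.45; growth vs 1994 (2688.64) = -1.12%.
1996: real = 2951.5/1.122 = 2630.57; growth vs 1995 (2658.45) = -1.05%.
1997: real = 3269.8/1.174 = 2785.18; growth vs 1996 (2630.57) = 5.88%.

1997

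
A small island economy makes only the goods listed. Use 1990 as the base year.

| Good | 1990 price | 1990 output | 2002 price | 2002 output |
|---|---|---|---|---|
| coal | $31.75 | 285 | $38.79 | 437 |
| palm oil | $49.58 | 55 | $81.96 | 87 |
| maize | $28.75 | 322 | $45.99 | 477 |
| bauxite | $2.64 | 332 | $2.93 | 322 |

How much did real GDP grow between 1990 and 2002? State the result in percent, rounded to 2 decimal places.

Real GDP 1990 = Nominal GDP 1990 = 31.75·285 + 49.58·55 + 28.75·322 + 2.64·332 = 21909.63.
Real GDP 2002 (at 1990 prices) = 31.75·437 + 49.58·87 + 28.75·477 + 2.64·322 = 32752.04.
Real growth = 32752.04/21909.63 − 1 = 0.4949.

49.49%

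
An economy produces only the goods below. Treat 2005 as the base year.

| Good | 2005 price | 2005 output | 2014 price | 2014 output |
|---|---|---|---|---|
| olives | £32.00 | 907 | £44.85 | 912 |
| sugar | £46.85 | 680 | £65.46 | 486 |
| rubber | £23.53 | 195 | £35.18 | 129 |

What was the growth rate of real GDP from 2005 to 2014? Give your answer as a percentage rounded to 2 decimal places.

Real GDP 2005 = Nominal GDP 2005 = 32.00·907 + 46.85·680 + 23.53·195 = 65470.35.
Real GDP 2014 (at 2005 prices) = 32.00·912 + 46.85·486 + 23.53·129 = 54988.47.
Real growth = 54988.47/65470.35 − 1 = -0.1601.

-16.01%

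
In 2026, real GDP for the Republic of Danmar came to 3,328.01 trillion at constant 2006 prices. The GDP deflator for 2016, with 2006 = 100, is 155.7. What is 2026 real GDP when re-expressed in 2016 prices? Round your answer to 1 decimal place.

Real GDP in 2016 prices = Real GDP in 2006 prices × (P_2016/P_2006) = 3328.01 × 1.557 = 5181.71.

5,181.7 trillion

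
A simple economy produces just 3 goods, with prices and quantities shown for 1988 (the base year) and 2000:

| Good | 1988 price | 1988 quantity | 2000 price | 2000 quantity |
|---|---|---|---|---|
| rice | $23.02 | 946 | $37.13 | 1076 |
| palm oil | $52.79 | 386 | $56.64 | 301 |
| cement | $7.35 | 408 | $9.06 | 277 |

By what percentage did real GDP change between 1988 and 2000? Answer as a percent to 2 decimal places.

-5.44%

Real GDP 1988 = Nominal GDP 1988 = 23.02·946 + 52.79·386 + 7.35·408 = 45152.66.
Real GDP 2000 (at 1988 prices) = 23.02·1076 + 52.79·301 + 7.35·277 = 42695.26.
Real growth = 42695.26/45152.66 − 1 = -0.0544.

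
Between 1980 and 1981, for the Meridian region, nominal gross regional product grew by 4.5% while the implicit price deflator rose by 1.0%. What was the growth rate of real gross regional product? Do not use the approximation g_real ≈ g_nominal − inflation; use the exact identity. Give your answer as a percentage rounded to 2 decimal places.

(1 + g_nom) = (1 + g_real)(1 + π), so g_real = 1.0450 / 1.0100 − 1 = 0.03465.

3.47%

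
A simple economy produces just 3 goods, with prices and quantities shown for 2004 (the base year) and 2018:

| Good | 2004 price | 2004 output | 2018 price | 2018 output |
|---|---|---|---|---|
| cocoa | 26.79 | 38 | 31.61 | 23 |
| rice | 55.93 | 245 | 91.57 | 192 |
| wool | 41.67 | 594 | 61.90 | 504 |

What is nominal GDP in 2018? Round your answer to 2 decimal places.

Nominal GDP 2018 = Σ (p_2018 × q_2018) = 31.61·23 + 91.57·192 + 61.90·504 = 49506.07.

49506.07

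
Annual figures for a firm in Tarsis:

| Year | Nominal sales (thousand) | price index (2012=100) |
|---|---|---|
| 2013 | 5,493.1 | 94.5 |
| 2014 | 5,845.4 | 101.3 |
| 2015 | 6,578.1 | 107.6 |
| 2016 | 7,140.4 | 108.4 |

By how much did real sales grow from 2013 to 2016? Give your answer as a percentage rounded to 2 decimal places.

13.32%

Real sales 2013 = 5493.1/0.945 = 5812.80.
Real sales 2016 = 7140.4/1.084 = 6587.08.
Change = 6587.08/5812.80 − 1 = 0.1332.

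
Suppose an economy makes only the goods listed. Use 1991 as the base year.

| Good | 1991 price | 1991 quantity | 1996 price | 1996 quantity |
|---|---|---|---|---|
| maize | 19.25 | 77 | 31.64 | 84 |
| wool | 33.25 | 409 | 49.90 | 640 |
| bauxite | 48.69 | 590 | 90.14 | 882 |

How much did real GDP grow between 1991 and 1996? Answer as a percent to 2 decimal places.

Real GDP 1991 = Nominal GDP 1991 = 19.25·77 + 33.25·409 + 48.69·590 = 43808.60.
Real GDP 1996 (at 1991 prices) = 19.25·84 + 33.25·640 + 48.69·882 = 65841.58.
Real growth = 65841.58/43808.60 − 1 = 0.5029.

50.29%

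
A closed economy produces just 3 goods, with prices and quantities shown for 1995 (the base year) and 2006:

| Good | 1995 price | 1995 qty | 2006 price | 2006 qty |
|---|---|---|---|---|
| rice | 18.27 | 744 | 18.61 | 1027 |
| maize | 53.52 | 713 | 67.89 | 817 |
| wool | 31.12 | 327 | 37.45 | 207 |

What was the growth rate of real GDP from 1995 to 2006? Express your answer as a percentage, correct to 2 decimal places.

Real GDP 1995 = Nominal GDP 1995 = 18.27·744 + 53.52·713 + 31.12·327 = 61928.88.
Real GDP 2006 (at 1995 prices) = 18.27·1027 + 53.52·817 + 31.12·207 = 68930.97.
Real growth = 68930.97/61928.88 − 1 = 0.1131.

11.31%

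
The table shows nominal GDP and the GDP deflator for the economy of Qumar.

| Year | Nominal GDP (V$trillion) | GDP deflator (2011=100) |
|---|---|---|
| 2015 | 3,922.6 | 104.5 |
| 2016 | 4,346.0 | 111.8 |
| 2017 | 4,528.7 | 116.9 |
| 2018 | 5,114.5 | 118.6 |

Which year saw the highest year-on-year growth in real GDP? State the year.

2018

2016: real = 4346.0/1.118 = 3887.30; growth vs 2015 (3753.68) = 3.56%.
2017: real = 4528.7/1.169 = 3873.99; growth vs 2016 (3887.30) = -0.34%.
2018: real = 5114.5/1.186 = 4312.39; growth vs 2017 (3873.99) = 11.32%.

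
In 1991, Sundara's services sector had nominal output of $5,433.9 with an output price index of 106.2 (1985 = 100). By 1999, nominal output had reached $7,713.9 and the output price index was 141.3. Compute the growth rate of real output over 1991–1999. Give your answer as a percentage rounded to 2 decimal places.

Real output 1991 = 5433.9 / 1.062 = 5116.67.
Real output 1999 = 7713.9 / 1.413 = 5459.24.
Real growth = 5459.24 / 5116.67 − 1 = 0.0670.

6.70%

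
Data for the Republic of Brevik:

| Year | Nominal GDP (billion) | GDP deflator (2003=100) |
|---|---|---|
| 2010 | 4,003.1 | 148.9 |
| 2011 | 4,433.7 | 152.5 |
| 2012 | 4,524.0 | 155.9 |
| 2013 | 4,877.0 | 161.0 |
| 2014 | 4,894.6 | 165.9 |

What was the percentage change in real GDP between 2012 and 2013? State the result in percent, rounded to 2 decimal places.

Real GDP 2012 = 4524.0/1.559 = 2901.86.
Real GDP 2013 = 4877.0/1.610 = 3029.19.
Change = 3029.19/2901.86 − 1 = 0.0439.

4.39%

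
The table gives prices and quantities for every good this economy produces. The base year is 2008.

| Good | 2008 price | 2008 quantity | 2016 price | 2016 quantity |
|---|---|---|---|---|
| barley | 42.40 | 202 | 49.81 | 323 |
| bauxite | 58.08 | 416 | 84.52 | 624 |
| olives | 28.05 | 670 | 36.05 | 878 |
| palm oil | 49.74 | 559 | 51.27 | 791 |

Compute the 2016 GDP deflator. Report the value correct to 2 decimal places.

123.81

Nominal GDP 2016 = 49.81·323 + 84.52·624 + 36.05·878 + 51.27·791 = 141035.58.
Real GDP 2016 (at 2008 prices) = 42.40·323 + 58.08·624 + 28.05·878 + 49.74·791 = 113909.36.
Deflator = Nominal/Real × 100 = 141035.58/113909.36 × 100 = 123.814.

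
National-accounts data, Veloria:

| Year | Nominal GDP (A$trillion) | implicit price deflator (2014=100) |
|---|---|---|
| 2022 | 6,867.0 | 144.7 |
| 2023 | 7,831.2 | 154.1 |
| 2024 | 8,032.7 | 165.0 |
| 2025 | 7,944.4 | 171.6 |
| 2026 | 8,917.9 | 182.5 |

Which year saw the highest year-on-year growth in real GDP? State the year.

2023: real = 7831.2/1.541 = 5081.89; growth vs 2022 (4745.68) = 7.08%.
2024: real = 8032.7/1.650 = 4868.30; growth vs 2023 (5081.89) = -4.20%.
2025: real = 7944.4/1.716 = 4629.60; growth vs 2024 (4868.30) = -4.90%.
2026: real = 8917.9/1.825 = 4886.52; growth vs 2025 (4629.60) = 5.55%.

2023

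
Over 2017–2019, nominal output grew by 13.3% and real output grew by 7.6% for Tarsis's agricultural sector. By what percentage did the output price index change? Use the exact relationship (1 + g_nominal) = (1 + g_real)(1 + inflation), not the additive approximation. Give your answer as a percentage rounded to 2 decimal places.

(1 + g_nom) = (1 + g_real)(1 + π), so π = 1.1330 / 1.0760 − 1 = 0.05297.

5.30%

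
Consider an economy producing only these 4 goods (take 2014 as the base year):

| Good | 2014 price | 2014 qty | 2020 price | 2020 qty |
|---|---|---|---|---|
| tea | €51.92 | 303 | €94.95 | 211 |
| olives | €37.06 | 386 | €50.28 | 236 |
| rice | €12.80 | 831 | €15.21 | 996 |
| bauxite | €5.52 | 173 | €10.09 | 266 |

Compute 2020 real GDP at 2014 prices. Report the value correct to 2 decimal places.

Real GDP 2020 = Σ (p_2014 × q_2020) = 51.92·211 + 37.06·236 + 12.80·996 + 5.52·266 = 33918.40.

€33918.40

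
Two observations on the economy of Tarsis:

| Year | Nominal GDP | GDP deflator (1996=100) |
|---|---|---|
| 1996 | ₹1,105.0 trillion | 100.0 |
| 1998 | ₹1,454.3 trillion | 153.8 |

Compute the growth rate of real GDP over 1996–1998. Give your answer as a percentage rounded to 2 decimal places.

-14.43%

Real GDP 1996 = 1105.0 / 1.000 = 1105.00.
Real GDP 1998 = 1454.3 / 1.538 = 945.58.
Real growth = 945.58 / 1105.00 − 1 = -0.1443.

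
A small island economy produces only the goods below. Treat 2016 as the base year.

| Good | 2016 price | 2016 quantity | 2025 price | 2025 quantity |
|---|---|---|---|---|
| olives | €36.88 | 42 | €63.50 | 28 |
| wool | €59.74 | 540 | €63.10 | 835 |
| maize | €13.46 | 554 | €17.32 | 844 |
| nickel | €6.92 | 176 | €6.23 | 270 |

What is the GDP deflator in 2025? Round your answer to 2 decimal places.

Nominal GDP 2025 = 63.50·28 + 63.10·835 + 17.32·844 + 6.23·270 = 70766.68.
Real GDP 2025 (at 2016 prices) = 36.88·28 + 59.74·835 + 13.46·844 + 6.92·270 = 64144.18.
Deflator = Nominal/Real × 100 = 70766.68/64144.18 × 100 = 110.324.

110.32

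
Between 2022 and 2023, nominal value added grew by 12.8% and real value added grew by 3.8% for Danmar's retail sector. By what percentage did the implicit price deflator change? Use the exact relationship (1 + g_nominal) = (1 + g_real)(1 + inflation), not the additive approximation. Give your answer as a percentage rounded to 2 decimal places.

8.67%

(1 + g_nom) = (1 + g_real)(1 + π), so π = 1.1280 / 1.0380 − 1 = 0.08671.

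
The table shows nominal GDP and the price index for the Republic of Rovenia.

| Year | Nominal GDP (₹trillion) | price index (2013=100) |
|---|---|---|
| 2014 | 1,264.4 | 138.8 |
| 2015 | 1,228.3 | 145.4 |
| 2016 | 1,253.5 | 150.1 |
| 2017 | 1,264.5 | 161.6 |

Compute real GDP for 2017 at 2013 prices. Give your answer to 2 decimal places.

₹782.49 trillion

Real GDP 2017 = 1264.5 / 1.616 = 782.49.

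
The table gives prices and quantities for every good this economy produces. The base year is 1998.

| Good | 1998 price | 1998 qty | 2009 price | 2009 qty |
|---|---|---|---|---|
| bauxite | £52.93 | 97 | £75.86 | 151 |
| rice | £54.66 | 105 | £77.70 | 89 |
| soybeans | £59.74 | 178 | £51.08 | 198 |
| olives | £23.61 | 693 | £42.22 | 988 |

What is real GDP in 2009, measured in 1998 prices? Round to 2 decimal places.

£48012.37

Real GDP 2009 = Σ (p_1998 × q_2009) = 52.93·151 + 54.66·89 + 59.74·198 + 23.61·988 = 48012.37.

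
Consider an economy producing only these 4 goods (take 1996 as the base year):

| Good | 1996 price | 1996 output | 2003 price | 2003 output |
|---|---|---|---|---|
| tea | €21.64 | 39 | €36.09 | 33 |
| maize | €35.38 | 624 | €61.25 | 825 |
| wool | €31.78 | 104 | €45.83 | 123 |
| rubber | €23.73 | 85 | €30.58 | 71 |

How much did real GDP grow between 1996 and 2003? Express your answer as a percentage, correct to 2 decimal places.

25.68%

Real GDP 1996 = Nominal GDP 1996 = 21.64·39 + 35.38·624 + 31.78·104 + 23.73·85 = 28243.25.
Real GDP 2003 (at 1996 prices) = 21.64·33 + 35.38·825 + 31.78·123 + 23.73·71 = 35496.39.
Real growth = 35496.39/28243.25 − 1 = 0.2568.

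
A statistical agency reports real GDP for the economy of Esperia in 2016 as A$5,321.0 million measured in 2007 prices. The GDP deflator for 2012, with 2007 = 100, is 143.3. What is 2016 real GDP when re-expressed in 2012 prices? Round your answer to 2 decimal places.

Real GDP in 2012 prices = Real GDP in 2007 prices × (P_2012/P_2007) = 5321.0 × 1.433 = 7624.99.

A$7,624.99 million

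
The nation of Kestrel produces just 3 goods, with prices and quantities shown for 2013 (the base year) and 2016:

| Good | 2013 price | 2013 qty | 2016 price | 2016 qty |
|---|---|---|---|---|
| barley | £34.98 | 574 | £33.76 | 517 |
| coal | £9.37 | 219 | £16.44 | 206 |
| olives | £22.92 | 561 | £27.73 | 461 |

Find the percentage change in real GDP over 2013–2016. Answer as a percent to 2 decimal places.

-12.60%

Real GDP 2013 = Nominal GDP 2013 = 34.98·574 + 9.37·219 + 22.92·561 = 34988.67.
Real GDP 2016 (at 2013 prices) = 34.98·517 + 9.37·206 + 22.92·461 = 30581.00.
Real growth = 30581.00/34988.67 − 1 = -0.1260.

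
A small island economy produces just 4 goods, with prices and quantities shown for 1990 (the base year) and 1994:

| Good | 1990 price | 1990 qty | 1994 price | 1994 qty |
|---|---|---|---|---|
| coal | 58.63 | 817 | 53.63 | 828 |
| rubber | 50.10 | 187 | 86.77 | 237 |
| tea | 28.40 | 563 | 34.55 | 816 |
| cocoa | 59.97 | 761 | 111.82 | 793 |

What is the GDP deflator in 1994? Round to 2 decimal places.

Nominal GDP 1994 = 53.63·828 + 86.77·237 + 34.55·816 + 111.82·793 = 181836.19.
Real GDP 1994 (at 1990 prices) = 58.63·828 + 50.10·237 + 28.40·816 + 59.97·793 = 131149.95.
Deflator = Nominal/Real × 100 = 181836.19/131149.95 × 100 = 138.648.

138.65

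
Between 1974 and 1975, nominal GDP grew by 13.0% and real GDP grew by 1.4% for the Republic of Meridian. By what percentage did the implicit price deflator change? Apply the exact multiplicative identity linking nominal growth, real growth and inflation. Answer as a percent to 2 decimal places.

11.44%

(1 + g_nom) = (1 + g_real)(1 + π), so π = 1.1300 / 1.0140 − 1 = 0.11440.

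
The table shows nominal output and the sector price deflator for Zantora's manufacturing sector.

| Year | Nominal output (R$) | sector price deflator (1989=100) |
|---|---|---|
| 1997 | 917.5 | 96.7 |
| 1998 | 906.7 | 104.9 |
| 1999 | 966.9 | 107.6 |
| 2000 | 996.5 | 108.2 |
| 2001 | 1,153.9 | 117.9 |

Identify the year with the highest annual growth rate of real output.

2001

1998: real = 906.7/1.049 = 864.35; growth vs 1997 (948.81) = -8.90%.
1999: real = 966.9/1.076 = 898.61; growth vs 1998 (864.35) = 3.96%.
2000: real = 996.5/1.082 = 920.98; growth vs 1999 (898.61) = 2.49%.
2001: real = 1153.9/1.179 = 978.71; growth vs 2000 (920.98) = 6.27%.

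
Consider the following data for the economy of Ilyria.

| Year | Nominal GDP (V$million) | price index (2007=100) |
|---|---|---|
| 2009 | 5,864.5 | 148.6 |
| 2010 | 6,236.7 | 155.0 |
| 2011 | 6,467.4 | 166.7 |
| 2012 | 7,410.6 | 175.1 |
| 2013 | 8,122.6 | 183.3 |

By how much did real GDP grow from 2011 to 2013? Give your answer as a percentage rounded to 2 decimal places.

14.22%

Real GDP 2011 = 6467.4/1.667 = 3879.66.
Real GDP 2013 = 8122.6/1.833 = 4431.31.
Change = 4431.31/3879.66 − 1 = 0.1422.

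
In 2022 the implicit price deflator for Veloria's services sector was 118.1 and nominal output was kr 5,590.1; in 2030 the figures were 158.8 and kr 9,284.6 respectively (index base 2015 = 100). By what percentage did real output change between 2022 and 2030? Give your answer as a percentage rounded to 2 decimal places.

23.52%

Real output 2022 = 5590.1 / 1.181 = 4733.36.
Real output 2030 = 9284.6 / 1.588 = 5846.73.
Real growth = 5846.73 / 4733.36 − 1 = 0.2352.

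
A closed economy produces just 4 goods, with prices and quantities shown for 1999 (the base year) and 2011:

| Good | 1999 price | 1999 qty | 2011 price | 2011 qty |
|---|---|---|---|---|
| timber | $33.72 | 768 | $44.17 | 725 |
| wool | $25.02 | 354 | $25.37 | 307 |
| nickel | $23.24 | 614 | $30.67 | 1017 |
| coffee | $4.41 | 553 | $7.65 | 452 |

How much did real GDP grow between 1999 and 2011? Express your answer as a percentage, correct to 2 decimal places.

12.23%

Real GDP 1999 = Nominal GDP 1999 = 33.72·768 + 25.02·354 + 23.24·614 + 4.41·553 = 51462.13.
Real GDP 2011 (at 1999 prices) = 33.72·725 + 25.02·307 + 23.24·1017 + 4.41·452 = 57756.54.
Real growth = 57756.54/51462.13 − 1 = 0.1223.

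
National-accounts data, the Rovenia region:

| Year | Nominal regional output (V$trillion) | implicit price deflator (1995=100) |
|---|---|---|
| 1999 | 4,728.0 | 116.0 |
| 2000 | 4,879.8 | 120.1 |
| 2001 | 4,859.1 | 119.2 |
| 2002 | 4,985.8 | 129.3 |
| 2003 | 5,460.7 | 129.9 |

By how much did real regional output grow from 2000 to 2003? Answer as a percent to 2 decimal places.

Real regional output 2000 = 4879.8/1.201 = 4063.11.
Real regional output 2003 = 5460.7/1.299 = 4203.77.
Change = 4203.77/4063.11 − 1 = 0.0346.

3.46%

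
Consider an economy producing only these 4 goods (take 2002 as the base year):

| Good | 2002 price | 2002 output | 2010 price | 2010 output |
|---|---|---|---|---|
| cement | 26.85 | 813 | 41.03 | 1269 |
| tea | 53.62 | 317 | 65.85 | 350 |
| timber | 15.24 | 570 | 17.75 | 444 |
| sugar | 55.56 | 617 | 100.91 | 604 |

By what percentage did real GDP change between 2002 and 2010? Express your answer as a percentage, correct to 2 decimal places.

13.90%

Real GDP 2002 = Nominal GDP 2002 = 26.85·813 + 53.62·317 + 15.24·570 + 55.56·617 = 81793.91.
Real GDP 2010 (at 2002 prices) = 26.85·1269 + 53.62·350 + 15.24·444 + 55.56·604 = 93164.45.
Real growth = 93164.45/81793.91 − 1 = 0.1390.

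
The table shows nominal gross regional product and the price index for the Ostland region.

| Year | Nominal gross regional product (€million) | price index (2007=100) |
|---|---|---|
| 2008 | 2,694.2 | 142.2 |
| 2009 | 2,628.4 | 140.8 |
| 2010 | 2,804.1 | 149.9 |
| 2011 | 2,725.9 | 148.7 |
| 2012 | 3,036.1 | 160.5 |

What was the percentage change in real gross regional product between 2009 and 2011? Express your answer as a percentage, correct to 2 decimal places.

Real gross regional product 2009 = 2628.4/1.408 = 1866.76.
Real gross regional product 2011 = 2725.9/1.487 = 1833.15.
Change = 1833.15/1866.76 − 1 = -0.0180.

-1.80%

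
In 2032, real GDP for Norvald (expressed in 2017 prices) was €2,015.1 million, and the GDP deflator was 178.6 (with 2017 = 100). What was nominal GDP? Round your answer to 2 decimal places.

Nominal GDP = Real × (GDP deflator/100) = 2015.1 × 1.786 = 3598.97.

€3,598.97 million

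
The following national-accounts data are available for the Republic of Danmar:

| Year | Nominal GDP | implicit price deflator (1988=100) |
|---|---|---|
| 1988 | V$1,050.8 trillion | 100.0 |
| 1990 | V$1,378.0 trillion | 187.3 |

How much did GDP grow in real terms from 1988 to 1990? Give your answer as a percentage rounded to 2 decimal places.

Real GDP 1988 = 1050.8 / 1.000 = 1050.80.
Real GDP 1990 = 1378.0 / 1.873 = 735.72.
Real growth = 735.72 / 1050.80 − 1 = -0.2998.

-29.98%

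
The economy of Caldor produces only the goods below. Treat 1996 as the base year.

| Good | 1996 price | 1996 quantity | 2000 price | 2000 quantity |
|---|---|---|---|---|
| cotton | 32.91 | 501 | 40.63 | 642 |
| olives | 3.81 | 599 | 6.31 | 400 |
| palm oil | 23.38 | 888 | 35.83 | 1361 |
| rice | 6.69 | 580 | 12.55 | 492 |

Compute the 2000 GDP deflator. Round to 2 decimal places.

144.64

Nominal GDP 2000 = 40.63·642 + 6.31·400 + 35.83·1361 + 12.55·492 = 83547.69.
Real GDP 2000 (at 1996 prices) = 32.91·642 + 3.81·400 + 23.38·1361 + 6.69·492 = 57763.88.
Deflator = Nominal/Real × 100 = 83547.69/57763.88 × 100 = 144.637.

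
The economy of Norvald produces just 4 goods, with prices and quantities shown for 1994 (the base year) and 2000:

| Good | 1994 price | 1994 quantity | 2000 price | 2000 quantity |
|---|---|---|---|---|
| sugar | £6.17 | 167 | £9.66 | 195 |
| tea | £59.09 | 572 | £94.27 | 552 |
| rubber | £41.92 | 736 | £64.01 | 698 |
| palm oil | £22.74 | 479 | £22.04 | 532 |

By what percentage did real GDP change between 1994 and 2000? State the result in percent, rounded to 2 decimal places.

-1.82%

Real GDP 1994 = Nominal GDP 1994 = 6.17·167 + 59.09·572 + 41.92·736 + 22.74·479 = 76575.45.
Real GDP 2000 (at 1994 prices) = 6.17·195 + 59.09·552 + 41.92·698 + 22.74·532 = 75178.67.
Real growth = 75178.67/76575.45 − 1 = -0.0182.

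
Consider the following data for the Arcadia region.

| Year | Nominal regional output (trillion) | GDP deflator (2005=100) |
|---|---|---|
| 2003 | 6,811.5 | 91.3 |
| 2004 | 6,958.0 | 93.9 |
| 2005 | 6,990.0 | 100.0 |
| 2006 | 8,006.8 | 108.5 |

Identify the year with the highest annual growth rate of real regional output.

2006

2004: real = 6958.0/0.939 = 7410.01; growth vs 2003 (7460.57) = -0.68%.
2005: real = 6990.0/1.000 = 6990.00; growth vs 2004 (7410.01) = -5.67%.
2006: real = 8006.8/1.085 = 7379.54; growth vs 2005 (6990.00) = 5.57%.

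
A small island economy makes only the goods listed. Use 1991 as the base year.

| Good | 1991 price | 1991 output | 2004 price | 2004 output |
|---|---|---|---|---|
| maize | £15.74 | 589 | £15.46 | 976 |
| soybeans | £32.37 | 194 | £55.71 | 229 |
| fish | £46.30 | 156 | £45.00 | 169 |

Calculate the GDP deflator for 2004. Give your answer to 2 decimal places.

115.86

Nominal GDP 2004 = 15.46·976 + 55.71·229 + 45.00·169 = 35451.55.
Real GDP 2004 (at 1991 prices) = 15.74·976 + 32.37·229 + 46.30·169 = 30599.67.
Deflator = Nominal/Real × 100 = 35451.55/30599.67 × 100 = 115.856.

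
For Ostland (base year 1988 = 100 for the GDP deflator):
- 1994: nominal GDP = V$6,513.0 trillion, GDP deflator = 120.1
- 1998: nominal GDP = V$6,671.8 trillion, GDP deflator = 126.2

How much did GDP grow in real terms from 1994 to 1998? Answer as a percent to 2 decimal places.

-2.51%

Real GDP 1994 = 6513.0 / 1.201 = 5422.98.
Real GDP 1998 = 6671.8 / 1.262 = 5286.69.
Real growth = 5286.69 / 5422.98 − 1 = -0.0251.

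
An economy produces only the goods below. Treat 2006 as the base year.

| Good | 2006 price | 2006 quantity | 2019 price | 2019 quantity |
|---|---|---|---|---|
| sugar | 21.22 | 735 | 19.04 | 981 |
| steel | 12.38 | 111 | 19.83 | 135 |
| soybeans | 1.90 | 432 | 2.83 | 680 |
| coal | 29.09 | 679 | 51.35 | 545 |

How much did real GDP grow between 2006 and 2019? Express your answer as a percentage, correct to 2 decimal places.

Real GDP 2006 = Nominal GDP 2006 = 21.22·735 + 12.38·111 + 1.90·432 + 29.09·679 = 37543.79.
Real GDP 2019 (at 2006 prices) = 21.22·981 + 12.38·135 + 1.90·680 + 29.09·545 = 39634.17.
Real growth = 39634.17/37543.79 − 1 = 0.0557.

5.57%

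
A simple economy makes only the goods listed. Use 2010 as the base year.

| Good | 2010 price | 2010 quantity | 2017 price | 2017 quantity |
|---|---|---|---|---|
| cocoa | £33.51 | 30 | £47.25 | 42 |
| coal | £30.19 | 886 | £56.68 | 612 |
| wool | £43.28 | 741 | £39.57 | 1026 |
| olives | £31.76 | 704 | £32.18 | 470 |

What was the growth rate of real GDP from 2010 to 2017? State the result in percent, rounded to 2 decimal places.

Real GDP 2010 = Nominal GDP 2010 = 33.51·30 + 30.19·886 + 43.28·741 + 31.76·704 = 82183.16.
Real GDP 2017 (at 2010 prices) = 33.51·42 + 30.19·612 + 43.28·1026 + 31.76·470 = 79216.18.
Real growth = 79216.18/82183.16 − 1 = -0.0361.

-3.61%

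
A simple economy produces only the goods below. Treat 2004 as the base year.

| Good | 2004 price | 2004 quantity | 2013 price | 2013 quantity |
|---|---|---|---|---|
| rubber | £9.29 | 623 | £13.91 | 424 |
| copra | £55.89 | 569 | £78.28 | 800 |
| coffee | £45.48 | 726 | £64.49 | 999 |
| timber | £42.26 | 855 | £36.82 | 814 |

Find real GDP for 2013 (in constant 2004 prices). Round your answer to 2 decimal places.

Real GDP 2013 = Σ (p_2004 × q_2013) = 9.29·424 + 55.89·800 + 45.48·999 + 42.26·814 = 128485.12.

£128485.12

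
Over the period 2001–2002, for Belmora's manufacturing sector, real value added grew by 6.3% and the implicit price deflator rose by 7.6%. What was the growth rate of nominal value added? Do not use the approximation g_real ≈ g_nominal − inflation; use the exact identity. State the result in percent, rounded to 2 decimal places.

14.38%

(1 + g_nom) = (1 + g_real)(1 + π) = 1.0630 × 1.0760 = 1.14379.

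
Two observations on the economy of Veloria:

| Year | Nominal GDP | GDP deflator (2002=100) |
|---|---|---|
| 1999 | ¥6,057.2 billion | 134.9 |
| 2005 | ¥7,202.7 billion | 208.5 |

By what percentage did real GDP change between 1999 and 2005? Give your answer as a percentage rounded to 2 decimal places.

-23.06%

Deflate each year: 1999 → 6057.2/1.349 = 4490.14; 2005 → 7202.7/2.085 = 3454.53.
So real GDP changed by 3454.53/4490.14 − 1 = -0.2306, i.e. -23.06%.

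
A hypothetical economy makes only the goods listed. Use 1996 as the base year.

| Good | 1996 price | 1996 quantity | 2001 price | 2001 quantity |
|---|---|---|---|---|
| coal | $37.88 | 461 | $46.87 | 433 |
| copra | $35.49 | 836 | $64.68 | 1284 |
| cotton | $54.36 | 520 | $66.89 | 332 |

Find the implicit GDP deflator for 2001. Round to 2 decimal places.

Nominal GDP 2001 = 46.87·433 + 64.68·1284 + 66.89·332 = 125551.31.
Real GDP 2001 (at 1996 prices) = 37.88·433 + 35.49·1284 + 54.36·332 = 80018.72.
Deflator = Nominal/Real × 100 = 125551.31/80018.72 × 100 = 156.902.

156.90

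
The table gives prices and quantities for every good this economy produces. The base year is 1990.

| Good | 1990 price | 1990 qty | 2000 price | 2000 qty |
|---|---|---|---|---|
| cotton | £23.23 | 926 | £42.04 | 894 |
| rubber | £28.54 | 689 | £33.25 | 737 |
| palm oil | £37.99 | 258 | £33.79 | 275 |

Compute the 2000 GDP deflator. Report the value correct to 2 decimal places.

Nominal GDP 2000 = 42.04·894 + 33.25·737 + 33.79·275 = 71381.26.
Real GDP 2000 (at 1990 prices) = 23.23·894 + 28.54·737 + 37.99·275 = 52248.85.
Deflator = Nominal/Real × 100 = 71381.26/52248.85 × 100 = 136.618.

136.62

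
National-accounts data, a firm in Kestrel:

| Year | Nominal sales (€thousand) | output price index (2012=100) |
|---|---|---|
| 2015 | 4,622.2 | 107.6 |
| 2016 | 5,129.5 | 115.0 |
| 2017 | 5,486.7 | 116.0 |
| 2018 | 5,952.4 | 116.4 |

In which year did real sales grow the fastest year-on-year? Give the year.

2018

2016: real = 5129.5/1.150 = 4460.43; growth vs 2015 (4295.72) = 3.83%.
2017: real = 5486.7/1.160 = 4729.91; growth vs 2016 (4460.43) = 6.04%.
2018: real = 5952.4/1.164 = 5113.75; growth vs 2017 (4729.91) = 8.12%.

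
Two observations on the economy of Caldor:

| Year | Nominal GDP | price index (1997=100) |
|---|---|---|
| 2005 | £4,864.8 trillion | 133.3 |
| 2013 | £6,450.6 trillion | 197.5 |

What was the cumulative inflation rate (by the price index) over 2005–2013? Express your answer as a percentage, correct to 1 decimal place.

Price-level change = 197.5 / 133.3 − 1 = 0.4816.

48.2%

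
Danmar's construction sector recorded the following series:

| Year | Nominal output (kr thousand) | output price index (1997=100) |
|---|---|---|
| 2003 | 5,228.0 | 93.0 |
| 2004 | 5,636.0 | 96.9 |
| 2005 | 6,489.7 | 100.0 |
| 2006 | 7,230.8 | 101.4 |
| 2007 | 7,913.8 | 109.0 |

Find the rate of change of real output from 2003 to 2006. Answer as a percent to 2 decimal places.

26.85%

Real output 2003 = 5228.0/0.930 = 5621.51.
Real output 2006 = 7230.8/1.014 = 7130.97.
Change = 7130.97/5621.51 − 1 = 0.2685.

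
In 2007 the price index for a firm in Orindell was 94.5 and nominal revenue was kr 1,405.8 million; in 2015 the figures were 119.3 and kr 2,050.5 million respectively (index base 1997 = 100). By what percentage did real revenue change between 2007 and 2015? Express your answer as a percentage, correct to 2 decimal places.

15.54%

Real revenue 2007 = 1405.8 / 0.945 = 1487.62.
Real revenue 2015 = 2050.5 / 1.193 = 1718.78.
Real growth = 1718.78 / 1487.62 − 1 = 0.1554.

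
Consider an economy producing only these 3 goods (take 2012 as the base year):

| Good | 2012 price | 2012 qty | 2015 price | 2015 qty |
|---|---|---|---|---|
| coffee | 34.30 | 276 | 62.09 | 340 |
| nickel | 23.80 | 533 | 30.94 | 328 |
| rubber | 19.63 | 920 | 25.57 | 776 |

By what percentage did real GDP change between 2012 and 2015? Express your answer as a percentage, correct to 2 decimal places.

-13.70%

Real GDP 2012 = Nominal GDP 2012 = 34.30·276 + 23.80·533 + 19.63·920 = 40211.80.
Real GDP 2015 (at 2012 prices) = 34.30·340 + 23.80·328 + 19.63·776 = 34701.28.
Real growth = 34701.28/40211.80 − 1 = -0.1370.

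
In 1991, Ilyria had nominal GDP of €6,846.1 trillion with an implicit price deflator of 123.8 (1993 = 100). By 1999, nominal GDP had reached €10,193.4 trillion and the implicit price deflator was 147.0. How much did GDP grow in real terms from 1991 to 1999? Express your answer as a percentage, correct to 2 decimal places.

Real GDP 1991 = 6846.1 / 1.238 = 5529.97.
Real GDP 1999 = 10193.4 / 1.470 = 6934.29.
Real growth = 6934.29 / 5529.97 − 1 = 0.2539.

25.39%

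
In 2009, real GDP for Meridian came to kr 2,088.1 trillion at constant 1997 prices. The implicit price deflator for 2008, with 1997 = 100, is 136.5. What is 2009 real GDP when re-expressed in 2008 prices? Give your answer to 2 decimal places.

Real GDP in 2008 prices = Real GDP in 1997 prices × (P_2008/P_1997) = 2088.1 × 1.365 = 2850.26.

kr 2,850.26 trillion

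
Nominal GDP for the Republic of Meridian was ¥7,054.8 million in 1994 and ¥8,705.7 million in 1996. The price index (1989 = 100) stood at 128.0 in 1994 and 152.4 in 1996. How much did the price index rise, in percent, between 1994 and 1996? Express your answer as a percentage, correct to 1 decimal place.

19.1%

Price-level change = 152.4 / 128.0 − 1 = 0.1906.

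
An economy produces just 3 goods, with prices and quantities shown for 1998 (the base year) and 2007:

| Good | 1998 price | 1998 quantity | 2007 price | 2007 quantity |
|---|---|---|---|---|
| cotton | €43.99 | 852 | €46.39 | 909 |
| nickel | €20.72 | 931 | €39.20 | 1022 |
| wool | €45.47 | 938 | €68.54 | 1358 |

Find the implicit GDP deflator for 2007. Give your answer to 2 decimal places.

Nominal GDP 2007 = 46.39·909 + 39.20·1022 + 68.54·1358 = 175308.23.
Real GDP 2007 (at 1998 prices) = 43.99·909 + 20.72·1022 + 45.47·1358 = 122911.01.
Deflator = Nominal/Real × 100 = 175308.23/122911.01 × 100 = 142.630.

142.63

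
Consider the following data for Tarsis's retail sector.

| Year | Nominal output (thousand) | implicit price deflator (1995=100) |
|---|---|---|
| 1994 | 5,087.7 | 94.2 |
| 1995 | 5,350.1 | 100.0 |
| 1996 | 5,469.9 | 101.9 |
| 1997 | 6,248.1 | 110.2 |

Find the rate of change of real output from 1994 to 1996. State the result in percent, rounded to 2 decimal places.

-0.61%

Real output 1994 = 5087.7/0.942 = 5400.96.
Real output 1996 = 5469.9/1.019 = 5367.91.
Change = 5367.91/5400.96 − 1 = -0.0061.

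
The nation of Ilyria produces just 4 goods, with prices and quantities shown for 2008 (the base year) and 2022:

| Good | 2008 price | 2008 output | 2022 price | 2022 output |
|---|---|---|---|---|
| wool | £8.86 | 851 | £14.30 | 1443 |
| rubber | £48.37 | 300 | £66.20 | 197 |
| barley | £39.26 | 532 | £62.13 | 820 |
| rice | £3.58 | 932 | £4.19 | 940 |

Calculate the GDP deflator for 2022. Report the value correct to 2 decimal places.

153.03

Nominal GDP 2022 = 14.30·1443 + 66.20·197 + 62.13·820 + 4.19·940 = 88561.50.
Real GDP 2022 (at 2008 prices) = 8.86·1443 + 48.37·197 + 39.26·820 + 3.58·940 = 57872.27.
Deflator = Nominal/Real × 100 = 88561.50/57872.27 × 100 = 153.029.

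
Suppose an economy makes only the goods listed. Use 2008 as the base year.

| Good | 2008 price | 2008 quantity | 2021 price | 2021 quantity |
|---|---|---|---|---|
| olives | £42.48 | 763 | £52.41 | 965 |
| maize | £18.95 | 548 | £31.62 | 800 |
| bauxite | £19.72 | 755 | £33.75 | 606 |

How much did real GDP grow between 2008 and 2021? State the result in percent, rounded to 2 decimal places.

Real GDP 2008 = Nominal GDP 2008 = 42.48·763 + 18.95·548 + 19.72·755 = 57685.44.
Real GDP 2021 (at 2008 prices) = 42.48·965 + 18.95·800 + 19.72·606 = 68103.52.
Real growth = 68103.52/57685.44 − 1 = 0.1806.

18.06%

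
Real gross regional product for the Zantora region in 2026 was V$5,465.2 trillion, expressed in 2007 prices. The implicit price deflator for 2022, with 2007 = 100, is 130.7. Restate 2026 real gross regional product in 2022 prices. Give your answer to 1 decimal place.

V$7,143.0 trillion

Real gross regional product in 2022 prices = Real gross regional product in 2007 prices × (P_2022/P_2007) = 5465.2 × 1.307 = 7143.02.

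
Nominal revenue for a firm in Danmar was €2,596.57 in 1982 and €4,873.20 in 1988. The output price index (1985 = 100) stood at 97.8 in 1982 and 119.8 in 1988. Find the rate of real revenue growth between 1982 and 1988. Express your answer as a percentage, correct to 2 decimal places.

Deflate each year: 1982 → 2596.57/0.978 = 2654.98; 1988 → 4873.20/1.198 = 4067.78.
So real revenue changed by 4067.78/2654.98 − 1 = 0.5321, i.e. 53.21%.

53.21%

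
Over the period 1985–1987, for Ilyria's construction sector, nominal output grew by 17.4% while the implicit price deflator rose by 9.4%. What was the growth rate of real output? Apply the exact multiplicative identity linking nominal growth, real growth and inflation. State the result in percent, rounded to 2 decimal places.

7.31%

(1 + g_nom) = (1 + g_real)(1 + π), so g_real = 1.1740 / 1.0940 − 1 = 0.07313.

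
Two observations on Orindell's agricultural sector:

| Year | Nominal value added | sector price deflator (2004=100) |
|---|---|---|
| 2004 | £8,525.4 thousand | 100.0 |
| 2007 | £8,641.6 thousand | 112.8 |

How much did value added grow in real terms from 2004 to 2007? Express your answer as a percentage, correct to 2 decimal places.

-10.14%

Deflate each year: 2004 → 8525.4/1.000 = 8525.40; 2007 → 8641.6/1.128 = 7660.99.
So real value added changed by 7660.99/8525.40 − 1 = -0.1014, i.e. -10.14%.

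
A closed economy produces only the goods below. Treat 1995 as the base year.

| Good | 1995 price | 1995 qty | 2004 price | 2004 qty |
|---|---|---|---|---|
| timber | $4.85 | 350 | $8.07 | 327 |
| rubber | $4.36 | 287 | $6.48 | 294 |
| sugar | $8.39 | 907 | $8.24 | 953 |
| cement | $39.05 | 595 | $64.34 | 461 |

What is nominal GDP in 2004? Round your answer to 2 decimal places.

$42057.47

Nominal GDP 2004 = Σ (p_2004 × q_2004) = 8.07·327 + 6.48·294 + 8.24·953 + 64.34·461 = 42057.47.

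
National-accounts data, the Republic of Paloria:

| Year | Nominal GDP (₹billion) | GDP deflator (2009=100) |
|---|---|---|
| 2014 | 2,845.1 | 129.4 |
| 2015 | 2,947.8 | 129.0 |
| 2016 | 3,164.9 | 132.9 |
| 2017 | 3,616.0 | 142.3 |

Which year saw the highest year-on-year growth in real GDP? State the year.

2015: real = 2947.8/1.290 = 2285.12; growth vs 2014 (2198.69) = 3.93%.
2016: real = 3164.9/1.329 = 2381.41; growth vs 2015 (2285.12) = 4.21%.
2017: real = 3616.0/1.423 = 2541.11; growth vs 2016 (2381.41) = 6.71%.

2017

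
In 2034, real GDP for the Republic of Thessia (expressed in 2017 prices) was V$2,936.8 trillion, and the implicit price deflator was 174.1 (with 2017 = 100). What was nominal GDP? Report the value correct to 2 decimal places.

V$5,112.97 trillion

Nominal GDP = Real × (implicit price deflator/100) = 2936.8 × 1.741 = 5112.97.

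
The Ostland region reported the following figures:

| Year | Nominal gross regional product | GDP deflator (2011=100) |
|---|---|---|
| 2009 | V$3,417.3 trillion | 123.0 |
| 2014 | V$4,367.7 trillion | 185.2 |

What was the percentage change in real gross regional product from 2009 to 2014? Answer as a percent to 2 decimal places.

Real gross regional product 2009 = 3417.3 / 1.230 = 2778.29.
Real gross regional product 2014 = 4367.7 / 1.852 = 2358.37.
Real growth = 2358.37 / 2778.29 − 1 = -0.1511.

-15.11%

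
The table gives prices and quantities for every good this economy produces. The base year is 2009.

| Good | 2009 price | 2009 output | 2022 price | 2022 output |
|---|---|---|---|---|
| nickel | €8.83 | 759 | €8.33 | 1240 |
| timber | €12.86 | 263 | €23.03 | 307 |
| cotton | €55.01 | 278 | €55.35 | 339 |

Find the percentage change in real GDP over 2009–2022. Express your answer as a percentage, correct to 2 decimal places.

Real GDP 2009 = Nominal GDP 2009 = 8.83·759 + 12.86·263 + 55.01·278 = 25376.93.
Real GDP 2022 (at 2009 prices) = 8.83·1240 + 12.86·307 + 55.01·339 = 33545.61.
Real growth = 33545.61/25376.93 − 1 = 0.3219.

32.19%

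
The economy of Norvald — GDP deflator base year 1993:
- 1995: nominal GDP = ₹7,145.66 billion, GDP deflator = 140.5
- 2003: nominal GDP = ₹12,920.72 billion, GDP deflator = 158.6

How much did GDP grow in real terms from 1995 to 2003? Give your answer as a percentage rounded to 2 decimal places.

Deflate each year: 1995 → 7145.66/1.405 = 5085.88; 2003 → 12920.72/1.586 = 8146.73.
So real GDP changed by 8146.73/5085.88 − 1 = 0.6018, i.e. 60.18%.

60.18%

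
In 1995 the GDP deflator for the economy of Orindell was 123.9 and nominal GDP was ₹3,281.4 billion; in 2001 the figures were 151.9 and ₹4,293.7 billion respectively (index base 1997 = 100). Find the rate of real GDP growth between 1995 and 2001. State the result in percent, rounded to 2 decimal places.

6.73%

Deflate each year: 1995 → 3281.4/1.239 = 2648.43; 2001 → 4293.7/1.519 = 2826.66.
So real GDP changed by 2826.66/2648.43 − 1 = 0.0673, i.e. 6.73%.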